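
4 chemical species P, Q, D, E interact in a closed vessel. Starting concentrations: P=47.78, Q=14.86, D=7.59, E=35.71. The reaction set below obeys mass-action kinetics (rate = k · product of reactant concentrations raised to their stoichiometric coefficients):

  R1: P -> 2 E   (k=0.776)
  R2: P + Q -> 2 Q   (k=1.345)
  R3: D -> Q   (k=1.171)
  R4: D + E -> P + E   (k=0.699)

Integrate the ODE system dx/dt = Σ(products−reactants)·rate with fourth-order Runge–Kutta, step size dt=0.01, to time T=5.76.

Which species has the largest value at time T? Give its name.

RK4 with dt=0.01: 576 steps to T=5.76. Trajectory (selected grid times):
t=0.00: P=47.78 Q=14.86 D=7.59 E=35.71
t=0.64: P=0.00 Q=69.35 D=0.00 E=37.48
t=1.28: P=0.00 Q=69.35 D=0.00 E=37.48
t=1.92: P=0.00 Q=69.35 D=0.00 E=37.48
t=2.56: P=0.00 Q=69.35 D=0.00 E=37.48
t=3.20: P=0.00 Q=69.35 D=0.00 E=37.48
t=3.84: P=0.00 Q=69.35 D=0.00 E=37.48
t=4.48: P=0.00 Q=69.35 D=0.00 E=37.48
t=5.12: P=0.00 Q=69.35 D=0.00 E=37.48
t=5.76: P=0.00 Q=69.35 D=0.00 E=37.48
At T=5.76: P=0.00 Q=69.35 D=0.00 E=37.48; the largest is Q.

Dominant species at T: Q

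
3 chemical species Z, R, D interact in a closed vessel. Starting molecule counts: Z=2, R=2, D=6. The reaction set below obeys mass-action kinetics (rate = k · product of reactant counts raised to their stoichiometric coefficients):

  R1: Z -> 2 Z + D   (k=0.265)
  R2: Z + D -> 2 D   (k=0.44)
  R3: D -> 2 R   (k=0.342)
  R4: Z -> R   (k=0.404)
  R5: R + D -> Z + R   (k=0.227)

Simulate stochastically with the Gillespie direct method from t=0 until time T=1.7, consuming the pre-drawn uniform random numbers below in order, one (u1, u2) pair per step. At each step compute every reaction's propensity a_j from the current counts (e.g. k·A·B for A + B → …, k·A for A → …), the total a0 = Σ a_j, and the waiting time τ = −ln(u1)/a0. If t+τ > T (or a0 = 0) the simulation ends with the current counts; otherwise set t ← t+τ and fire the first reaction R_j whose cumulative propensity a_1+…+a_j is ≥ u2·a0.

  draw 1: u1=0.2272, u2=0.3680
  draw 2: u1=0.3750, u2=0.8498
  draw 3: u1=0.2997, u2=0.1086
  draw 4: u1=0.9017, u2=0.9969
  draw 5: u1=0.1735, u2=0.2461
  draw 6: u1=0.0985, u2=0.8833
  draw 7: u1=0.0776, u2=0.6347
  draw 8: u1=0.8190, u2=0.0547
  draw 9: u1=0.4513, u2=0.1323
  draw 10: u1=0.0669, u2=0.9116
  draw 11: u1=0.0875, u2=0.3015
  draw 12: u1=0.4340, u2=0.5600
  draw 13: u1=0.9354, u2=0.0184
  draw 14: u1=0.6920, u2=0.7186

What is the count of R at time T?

t=0.000: Z=2 R=2 D=6
Draw 1: a1=0.530, a2=5.280, a3=2.052, a4=0.808, a5=2.724, a0=11.394; τ=−ln(0.2272)/11.394=0.130 → t=0.130; u2·a0=0.3680·11.394=4.193; a1=0.530 < 4.193 ≤ a1+a2=5.810 → R2 fires; Z=1 R=2 D=7
Draw 2: a1=0.265, a2=3.080, a3=2.394, a4=0.404, a5=3.178, a0=9.321; τ=−ln(0.3750)/9.321=0.105 → t=0.235; u2·a0=0.8498·9.321=7.921; a1+…+a4=6.143 < 7.921 ≤ a1+…+a5=9.321 → R5 fires; Z=2 R=2 D=6
Draw 3: a1=0.530, a2=5.280, a3=2.052, a4=0.808, a5=2.724, a0=11.394; τ=−ln(0.2997)/11.394=0.106 → t=0.341; u2·a0=0.1086·11.394=1.237; a1=0.530 < 1.237 ≤ a1+a2=5.810 → R2 fires; Z=1 R=2 D=7
Draw 4: a1=0.265, a2=3.080, a3=2.394, a4=0.404, a5=3.178, a0=9.321; τ=−ln(0.9017)/9.321=0.011 → t=0.352; u2·a0=0.9969·9.321=9.292; a1+…+a4=6.143 < 9.292 ≤ a1+…+a5=9.321 → R5 fires; Z=2 R=2 D=6
Draw 5: a1=0.530, a2=5.280, a3=2.052, a4=0.808, a5=2.724, a0=11.394; τ=−ln(0.1735)/11.394=0.154 → t=0.506; u2·a0=0.2461·11.394=2.804; a1=0.530 < 2.804 ≤ a1+a2=5.810 → R2 fires; Z=1 R=2 D=7
Draw 6: a1=0.265, a2=3.080, a3=2.394, a4=0.404, a5=3.178, a0=9.321; τ=−ln(0.0985)/9.321=0.249 → t=0.755; u2·a0=0.8833·9.321=8.233; a1+…+a4=6.143 < 8.233 ≤ a1+…+a5=9.321 → R5 fires; Z=2 R=2 D=6
Draw 7: a1=0.530, a2=5.280, a3=2.052, a4=0.808, a5=2.724, a0=11.394; τ=−ln(0.0776)/11.394=0.224 → t=0.979; u2·a0=0.6347·11.394=7.232; a1+a2=5.810 < 7.232 ≤ a1+…+a3=7.862 → R3 fires; Z=2 R=4 D=5
Draw 8: a1=0.530, a2=4.400, a3=1.710, a4=0.808, a5=4.540, a0=11.988; τ=−ln(0.8190)/11.988=0.017 → t=0.996; u2·a0=0.0547·11.988=0.656; a1=0.530 < 0.656 ≤ a1+a2=4.930 → R2 fires; Z=1 R=4 D=6
Draw 9: a1=0.265, a2=2.640, a3=2.052, a4=0.404, a5=5.448, a0=10.809; τ=−ln(0.4513)/10.809=0.074 → t=1.069; u2·a0=0.1323·10.809=1.430; a1=0.265 < 1.430 ≤ a1+a2=2.905 → R2 fires; Z=0 R=4 D=7
Draw 10: a1=0.000, a2=0.000, a3=2.394, a4=0.000, a5=6.356, a0=8.750; τ=−ln(0.0669)/8.750=0.309 → t=1.378; u2·a0=0.9116·8.750=7.976; a1+…+a4=2.394 < 7.976 ≤ a1+…+a5=8.750 → R5 fires; Z=1 R=4 D=6
Draw 11: a1=0.265, a2=2.640, a3=2.052, a4=0.404, a5=5.448, a0=10.809; τ=−ln(0.0875)/10.809=0.225 → t=1.604; u2·a0=0.3015·10.809=3.259; a1+a2=2.905 < 3.259 ≤ a1+…+a3=4.957 → R3 fires; Z=1 R=6 D=5
Draw 12: a1=0.265, a2=2.200, a3=1.710, a4=0.404, a5=6.810, a0=11.389; τ=−ln(0.4340)/11.389=0.073 → t=1.677; u2·a0=0.5600·11.389=6.378; a1+…+a4=4.579 < 6.378 ≤ a1+…+a5=11.389 → R5 fires; Z=2 R=6 D=4
Draw 13: a1=0.530, a2=3.520, a3=1.368, a4=0.808, a5=5.448, a0=11.674; τ=−ln(0.9354)/11.674=0.006 → t=1.683; u2·a0=0.0184·11.674=0.215 ≤ a1=0.530 → R1 fires; Z=3 R=6 D=5
Draw 14: a1=0.795, a2=6.600, a3=1.710, a4=1.212, a5=6.810, a0=17.127; τ=−ln(0.6920)/17.127=0.021 → t=1.704 > T=1.7: stop.
Read off R at T=1.7: 6

R at T = 6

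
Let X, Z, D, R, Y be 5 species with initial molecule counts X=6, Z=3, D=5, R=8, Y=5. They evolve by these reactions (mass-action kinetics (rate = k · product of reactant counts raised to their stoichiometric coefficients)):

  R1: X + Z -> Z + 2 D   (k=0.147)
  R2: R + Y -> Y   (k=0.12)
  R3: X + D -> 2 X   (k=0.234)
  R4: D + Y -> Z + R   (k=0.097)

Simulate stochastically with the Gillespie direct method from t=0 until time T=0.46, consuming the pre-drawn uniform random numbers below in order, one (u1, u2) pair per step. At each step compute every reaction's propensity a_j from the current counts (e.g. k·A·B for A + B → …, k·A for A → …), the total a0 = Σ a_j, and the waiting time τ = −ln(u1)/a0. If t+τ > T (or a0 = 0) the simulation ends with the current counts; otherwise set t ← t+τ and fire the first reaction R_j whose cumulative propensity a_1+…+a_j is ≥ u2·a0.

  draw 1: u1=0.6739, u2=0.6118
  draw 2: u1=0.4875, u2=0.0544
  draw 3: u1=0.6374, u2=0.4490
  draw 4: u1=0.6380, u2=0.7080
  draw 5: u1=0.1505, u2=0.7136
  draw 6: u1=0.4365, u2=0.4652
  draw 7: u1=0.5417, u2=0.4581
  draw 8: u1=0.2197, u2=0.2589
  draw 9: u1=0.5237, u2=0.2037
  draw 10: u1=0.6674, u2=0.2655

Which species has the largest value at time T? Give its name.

Dominant species at T: X

t=0.000: X=6 Z=3 D=5 R=8 Y=5
Draw 1: a1=2.646, a2=4.800, a3=7.020, a4=2.425, a0=16.891; τ=−ln(0.6739)/16.891=0.023 → t=0.023; u2·a0=0.6118·16.891=10.334; a1+a2=7.446 < 10.334 ≤ a1+…+a3=14.466 → R3 fires; X=7 Z=3 D=4 R=8 Y=5
Draw 2: a1=3.087, a2=4.800, a3=6.552, a4=1.940, a0=16.379; τ=−ln(0.4875)/16.379=0.044 → t=0.067; u2·a0=0.0544·16.379=0.891 ≤ a1=3.087 → R1 fires; X=6 Z=3 D=6 R=8 Y=5
Draw 3: a1=2.646, a2=4.800, a3=8.424, a4=2.910, a0=18.780; τ=−ln(0.6374)/18.780=0.024 → t=0.091; u2·a0=0.4490·18.780=8.432; a1+a2=7.446 < 8.432 ≤ a1+…+a3=15.870 → R3 fires; X=7 Z=3 D=5 R=8 Y=5
Draw 4: a1=3.087, a2=4.800, a3=8.190, a4=2.425, a0=18.502; τ=−ln(0.6380)/18.502=0.024 → t=0.116; u2·a0=0.7080·18.502=13.099; a1+a2=7.887 < 13.099 ≤ a1+…+a3=16.077 → R3 fires; X=8 Z=3 D=4 R=8 Y=5
Draw 5: a1=3.528, a2=4.800, a3=7.488, a4=1.940, a0=17.756; τ=−ln(0.1505)/17.756=0.107 → t=0.222; u2·a0=0.7136·17.756=12.671; a1+a2=8.328 < 12.671 ≤ a1+…+a3=15.816 → R3 fires; X=9 Z=3 D=3 R=8 Y=5
Draw 6: a1=3.969, a2=4.800, a3=6.318, a4=1.455, a0=16.542; τ=−ln(0.4365)/16.542=0.050 → t=0.272; u2·a0=0.4652·16.542=7.695; a1=3.969 < 7.695 ≤ a1+a2=8.769 → R2 fires; X=9 Z=3 D=3 R=7 Y=5
Draw 7: a1=3.969, a2=4.200, a3=6.318, a4=1.455, a0=15.942; τ=−ln(0.5417)/15.942=0.038 → t=0.311; u2·a0=0.4581·15.942=7.303; a1=3.969 < 7.303 ≤ a1+a2=8.169 → R2 fires; X=9 Z=3 D=3 R=6 Y=5
Draw 8: a1=3.969, a2=3.600, a3=6.318, a4=1.455, a0=15.342; τ=−ln(0.2197)/15.342=0.099 → t=0.410; u2·a0=0.2589·15.342=3.972; a1=3.969 < 3.972 ≤ a1+a2=7.569 → R2 fires; X=9 Z=3 D=3 R=5 Y=5
Draw 9: a1=3.969, a2=3.000, a3=6.318, a4=1.455, a0=14.742; τ=−ln(0.5237)/14.742=0.044 → t=0.453; u2·a0=0.2037·14.742=3.003 ≤ a1=3.969 → R1 fires; X=8 Z=3 D=5 R=5 Y=5
Draw 10: a1=3.528, a2=3.000, a3=9.360, a4=2.425, a0=18.313; τ=−ln(0.6674)/18.313=0.022 → t=0.475 > T=0.46: stop.
At T=0.46: X=8 Z=3 D=5 R=5 Y=5; the largest is X.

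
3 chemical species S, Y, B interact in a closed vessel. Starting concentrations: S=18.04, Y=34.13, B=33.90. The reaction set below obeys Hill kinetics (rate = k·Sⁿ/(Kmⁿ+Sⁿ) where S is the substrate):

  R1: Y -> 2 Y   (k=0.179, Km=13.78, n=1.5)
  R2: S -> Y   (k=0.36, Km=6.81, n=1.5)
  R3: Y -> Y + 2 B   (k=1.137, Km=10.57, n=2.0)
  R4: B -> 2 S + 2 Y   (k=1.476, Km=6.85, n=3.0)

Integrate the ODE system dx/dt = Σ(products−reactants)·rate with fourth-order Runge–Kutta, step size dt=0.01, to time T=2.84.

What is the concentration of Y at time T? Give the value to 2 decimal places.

RK4 with dt=0.01: 284 steps to T=2.84. Trajectory (selected grid times):
t=0.00: S=18.04 Y=34.13 B=33.90
t=0.32: S=18.88 Y=35.21 B=34.10
t=0.63: S=19.70 Y=36.25 B=34.29
t=0.95: S=20.54 Y=37.33 B=34.50
t=1.26: S=21.35 Y=38.38 B=34.70
t=1.58: S=22.19 Y=39.46 B=34.90
t=1.89: S=23.01 Y=40.51 B=35.11
t=2.21: S=23.84 Y=41.60 B=35.32
t=2.52: S=24.65 Y=42.65 B=35.53
t=2.84: S=25.49 Y=43.74 B=35.75
Read off Y at T=2.84: 43.74

Y at T = 43.74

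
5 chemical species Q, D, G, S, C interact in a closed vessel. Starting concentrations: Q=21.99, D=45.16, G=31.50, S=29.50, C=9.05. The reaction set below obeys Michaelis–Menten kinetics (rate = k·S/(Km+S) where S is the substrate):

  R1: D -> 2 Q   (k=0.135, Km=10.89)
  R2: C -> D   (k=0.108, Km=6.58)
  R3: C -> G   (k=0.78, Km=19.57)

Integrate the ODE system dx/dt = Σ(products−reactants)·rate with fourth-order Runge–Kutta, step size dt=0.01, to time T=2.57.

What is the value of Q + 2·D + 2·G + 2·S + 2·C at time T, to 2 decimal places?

Check how each reaction changes W = Q + 2·D + 2·G + 2·S + 2·C (weight of products minus weight of reactants):
R1: D -> 2 Q: (1·2) − (2·1) = 2 − 2 = 0
R2: C -> D: (2·1) − (2·1) = 2 − 2 = 0
R3: C -> G: (2·1) − (2·1) = 2 − 2 = 0
Every reaction leaves W unchanged, so W is conserved and no simulation is needed: W(T) = W(0) = 21.99 + 2·45.16 + 2·31.50 + 2·29.50 + 2·9.05 = 252.41

Value at T = 252.41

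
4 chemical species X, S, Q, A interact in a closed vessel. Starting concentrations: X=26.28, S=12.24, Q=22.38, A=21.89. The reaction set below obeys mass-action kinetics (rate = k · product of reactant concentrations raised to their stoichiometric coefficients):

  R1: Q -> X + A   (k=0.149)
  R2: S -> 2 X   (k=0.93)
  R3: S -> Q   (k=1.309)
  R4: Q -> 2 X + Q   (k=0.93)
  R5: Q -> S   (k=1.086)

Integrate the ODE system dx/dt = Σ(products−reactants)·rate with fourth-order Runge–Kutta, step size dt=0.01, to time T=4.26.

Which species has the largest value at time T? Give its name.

Dominant species at T: X

RK4 with dt=0.01: 426 steps to T=4.26. Trajectory (selected grid times):
t=0.00: X=26.28 S=12.24 Q=22.38 A=21.89
t=0.47: X=55.08 S=10.45 Q=17.80 A=23.29
t=0.95: X=78.95 S=8.57 Q=14.29 A=24.43
t=1.42: X=97.91 S=6.99 Q=11.58 A=25.33
t=1.89: X=113.30 S=5.68 Q=9.40 A=26.06
t=2.37: X=126.03 S=4.59 Q=7.60 A=26.67
t=2.84: X=136.13 S=3.73 Q=6.17 A=27.15
t=3.31: X=144.33 S=3.03 Q=5.01 A=27.54
t=3.79: X=151.12 S=2.45 Q=4.05 A=27.86
t=4.26: X=156.50 S=1.99 Q=3.29 A=28.12
At T=4.26: X=156.50 S=1.99 Q=3.29 A=28.12; the largest is X.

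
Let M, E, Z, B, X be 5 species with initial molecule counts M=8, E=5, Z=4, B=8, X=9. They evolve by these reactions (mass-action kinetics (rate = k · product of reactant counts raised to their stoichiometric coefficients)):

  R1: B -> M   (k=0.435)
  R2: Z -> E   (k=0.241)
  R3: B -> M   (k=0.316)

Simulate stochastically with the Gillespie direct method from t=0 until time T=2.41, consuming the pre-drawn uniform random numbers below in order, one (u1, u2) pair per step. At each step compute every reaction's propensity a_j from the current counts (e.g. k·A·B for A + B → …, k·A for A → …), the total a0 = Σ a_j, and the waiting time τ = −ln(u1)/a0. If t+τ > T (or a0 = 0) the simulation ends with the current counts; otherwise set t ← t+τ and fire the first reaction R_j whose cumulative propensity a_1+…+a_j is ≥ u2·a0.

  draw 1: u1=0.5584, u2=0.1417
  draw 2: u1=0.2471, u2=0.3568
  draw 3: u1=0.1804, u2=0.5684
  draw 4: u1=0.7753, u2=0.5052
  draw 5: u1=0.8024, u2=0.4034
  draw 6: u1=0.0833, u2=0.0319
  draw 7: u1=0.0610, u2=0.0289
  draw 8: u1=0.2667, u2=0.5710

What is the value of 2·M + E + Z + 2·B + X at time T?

Value at T = 50

Check how each reaction changes W = 2·M + E + Z + 2·B + X (weight of products minus weight of reactants):
R1: B -> M: (2·1) − (2·1) = 2 − 2 = 0
R2: Z -> E: (1·1) − (1·1) = 1 − 1 = 0
R3: B -> M: (2·1) − (2·1) = 2 − 2 = 0
Every reaction leaves W unchanged, so W is conserved and no simulation is needed: W(T) = W(0) = 2·8 + 5 + 4 + 2·8 + 9 = 50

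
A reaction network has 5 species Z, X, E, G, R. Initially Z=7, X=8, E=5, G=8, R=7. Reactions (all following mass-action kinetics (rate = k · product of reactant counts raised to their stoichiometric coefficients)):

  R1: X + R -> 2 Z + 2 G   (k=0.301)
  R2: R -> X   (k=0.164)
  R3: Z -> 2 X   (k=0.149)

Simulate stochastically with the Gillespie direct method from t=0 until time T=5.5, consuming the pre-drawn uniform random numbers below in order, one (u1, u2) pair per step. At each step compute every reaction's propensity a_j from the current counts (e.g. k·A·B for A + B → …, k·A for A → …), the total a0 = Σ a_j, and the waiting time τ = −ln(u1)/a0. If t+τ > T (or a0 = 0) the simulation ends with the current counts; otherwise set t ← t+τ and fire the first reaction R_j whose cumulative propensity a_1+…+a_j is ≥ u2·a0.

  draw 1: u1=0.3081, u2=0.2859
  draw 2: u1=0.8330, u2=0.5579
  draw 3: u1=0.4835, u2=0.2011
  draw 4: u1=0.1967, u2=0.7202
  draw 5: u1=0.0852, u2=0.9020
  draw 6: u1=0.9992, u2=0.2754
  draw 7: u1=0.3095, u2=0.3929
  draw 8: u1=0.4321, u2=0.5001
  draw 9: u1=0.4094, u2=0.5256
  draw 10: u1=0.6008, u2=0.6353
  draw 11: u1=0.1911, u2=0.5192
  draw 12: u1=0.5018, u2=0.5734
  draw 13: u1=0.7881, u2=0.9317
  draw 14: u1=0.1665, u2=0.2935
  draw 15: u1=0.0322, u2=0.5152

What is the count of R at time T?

R at T = 0

t=0.000: Z=7 X=8 E=5 G=8 R=7
Draw 1: a1=16.856, a2=1.148, a3=1.043, a0=19.047; τ=−ln(0.3081)/19.047=0.062 → t=0.062; u2·a0=0.2859·19.047=5.446 ≤ a1=16.856 → R1 fires; Z=9 X=7 E=5 G=10 R=6
Draw 2: a1=12.642, a2=0.984, a3=1.341, a0=14.967; τ=−ln(0.8330)/14.967=0.012 → t=0.074; u2·a0=0.5579·14.967=8.350 ≤ a1=12.642 → R1 fires; Z=11 X=6 E=5 G=12 R=5
Draw 3: a1=9.030, a2=0.820, a3=1.639, a0=11.489; τ=−ln(0.4835)/11.489=0.063 → t=0.137; u2·a0=0.2011·11.489=2.310 ≤ a1=9.030 → R1 fires; Z=13 X=5 E=5 G=14 R=4
Draw 4: a1=6.020, a2=0.656, a3=1.937, a0=8.613; τ=−ln(0.1967)/8.613=0.189 → t=0.326; u2·a0=0.7202·8.613=6.203; a1=6.020 < 6.203 ≤ a1+a2=6.676 → R2 fires; Z=13 X=6 E=5 G=14 R=3
Draw 5: a1=5.418, a2=0.492, a3=1.937, a0=7.847; τ=−ln(0.0852)/7.847=0.314 → t=0.640; u2·a0=0.9020·7.847=7.078; a1+a2=5.910 < 7.078 ≤ a1+…+a3=7.847 → R3 fires; Z=12 X=8 E=5 G=14 R=3
Draw 6: a1=7.224, a2=0.492, a3=1.788, a0=9.504; τ=−ln(0.9992)/9.504=0.000 → t=0.640; u2·a0=0.2754·9.504=2.617 ≤ a1=7.224 → R1 fires; Z=14 X=7 E=5 G=16 R=2
Draw 7: a1=4.214, a2=0.328, a3=2.086, a0=6.628; τ=−ln(0.3095)/6.628=0.177 → t=0.817; u2·a0=0.3929·6.628=2.604 ≤ a1=4.214 → R1 fires; Z=16 X=6 E=5 G=18 R=1
Draw 8: a1=1.806, a2=0.164, a3=2.384, a0=4.354; τ=−ln(0.4321)/4.354=0.193 → t=1.010; u2·a0=0.5001·4.354=2.177; a1+a2=1.970 < 2.177 ≤ a1+…+a3=4.354 → R3 fires; Z=15 X=8 E=5 G=18 R=1
Draw 9: a1=2.408, a2=0.164, a3=2.235, a0=4.807; τ=−ln(0.4094)/4.807=0.186 → t=1.195; u2·a0=0.5256·4.807=2.527; a1=2.408 < 2.527 ≤ a1+a2=2.572 → R2 fires; Z=15 X=9 E=5 G=18 R=0
Draw 10: a1=0.000, a2=0.000, a3=2.235, a0=2.235; τ=−ln(0.6008)/2.235=0.228 → t=1.423; u2·a0=0.6353·2.235=1.420; a1+a2=0.000 < 1.420 ≤ a1+…+a3=2.235 → R3 fires; Z=14 X=11 E=5 G=18 R=0
Draw 11: a1=0.000, a2=0.000, a3=2.086, a0=2.086; τ=−ln(0.1911)/2.086=0.793 → t=2.217; u2·a0=0.5192·2.086=1.083; a1+a2=0.000 < 1.083 ≤ a1+…+a3=2.086 → R3 fires; Z=13 X=13 E=5 G=18 R=0
Draw 12: a1=0.000, a2=0.000, a3=1.937, a0=1.937; τ=−ln(0.5018)/1.937=0.356 → t=2.573; u2·a0=0.5734·1.937=1.111; a1+a2=0.000 < 1.111 ≤ a1+…+a3=1.937 → R3 fires; Z=12 X=15 E=5 G=18 R=0
Draw 13: a1=0.000, a2=0.000, a3=1.788, a0=1.788; τ=−ln(0.7881)/1.788=0.133 → t=2.706; u2·a0=0.9317·1.788=1.666; a1+a2=0.000 < 1.666 ≤ a1+…+a3=1.788 → R3 fires; Z=11 X=17 E=5 G=18 R=0
Draw 14: a1=0.000, a2=0.000, a3=1.639, a0=1.639; τ=−ln(0.1665)/1.639=1.094 → t=3.800; u2·a0=0.2935·1.639=0.481; a1+a2=0.000 < 0.481 ≤ a1+…+a3=1.639 → R3 fires; Z=10 X=19 E=5 G=18 R=0
Draw 15: a1=0.000, a2=0.000, a3=1.490, a0=1.490; τ=−ln(0.0322)/1.490=2.306 → t=6.106 > T=5.5: stop.
Read off R at T=5.5: 0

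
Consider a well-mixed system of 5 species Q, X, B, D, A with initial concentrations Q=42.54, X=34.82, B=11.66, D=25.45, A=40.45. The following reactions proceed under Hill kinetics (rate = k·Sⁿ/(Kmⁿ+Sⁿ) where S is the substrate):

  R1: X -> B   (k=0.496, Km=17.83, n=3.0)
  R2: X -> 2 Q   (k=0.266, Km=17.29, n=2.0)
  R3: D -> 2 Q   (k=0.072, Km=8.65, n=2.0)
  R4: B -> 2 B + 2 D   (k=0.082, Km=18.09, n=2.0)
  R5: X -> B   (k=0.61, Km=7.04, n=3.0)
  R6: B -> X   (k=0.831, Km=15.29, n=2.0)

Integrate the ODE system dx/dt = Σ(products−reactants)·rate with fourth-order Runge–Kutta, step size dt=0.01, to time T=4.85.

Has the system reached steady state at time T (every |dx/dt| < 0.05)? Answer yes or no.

Steady state at T: no

RK4 with dt=0.01: 485 steps to T=4.85. Trajectory (selected grid times):
t=0.00: Q=42.54 X=34.82 B=11.66 D=25.45 A=40.45
t=0.54: Q=42.84 X=34.31 B=12.07 D=25.44 A=40.45
t=1.08: Q=43.14 X=33.81 B=12.47 D=25.43 A=40.45
t=1.62: Q=43.43 X=33.32 B=12.86 D=25.43 A=40.45
t=2.16: Q=43.73 X=32.84 B=13.24 D=25.42 A=40.45
t=2.69: Q=44.02 X=32.38 B=13.61 D=25.42 A=40.45
t=3.23: Q=44.31 X=31.91 B=13.98 D=25.42 A=40.45
t=3.77: Q=44.60 X=31.45 B=14.34 D=25.42 A=40.45
t=4.31: Q=44.89 X=31.01 B=14.70 D=25.42 A=40.45
t=4.85: Q=45.18 X=30.57 B=15.05 D=25.42 A=40.45
Rates at T: R1=0.4139, R2=0.2015, R3=0.0645, R4=0.0335, R5=0.6026, R6=0.4089
dx/dt at T (Σ net stoichiometry × rate): Q=+0.5321, X=-0.8091, B=+0.6411, D=+0.0025, A=+0.0000
Largest |dx/dt| is |-0.8091| (X) ≥ 0.05 → not steady.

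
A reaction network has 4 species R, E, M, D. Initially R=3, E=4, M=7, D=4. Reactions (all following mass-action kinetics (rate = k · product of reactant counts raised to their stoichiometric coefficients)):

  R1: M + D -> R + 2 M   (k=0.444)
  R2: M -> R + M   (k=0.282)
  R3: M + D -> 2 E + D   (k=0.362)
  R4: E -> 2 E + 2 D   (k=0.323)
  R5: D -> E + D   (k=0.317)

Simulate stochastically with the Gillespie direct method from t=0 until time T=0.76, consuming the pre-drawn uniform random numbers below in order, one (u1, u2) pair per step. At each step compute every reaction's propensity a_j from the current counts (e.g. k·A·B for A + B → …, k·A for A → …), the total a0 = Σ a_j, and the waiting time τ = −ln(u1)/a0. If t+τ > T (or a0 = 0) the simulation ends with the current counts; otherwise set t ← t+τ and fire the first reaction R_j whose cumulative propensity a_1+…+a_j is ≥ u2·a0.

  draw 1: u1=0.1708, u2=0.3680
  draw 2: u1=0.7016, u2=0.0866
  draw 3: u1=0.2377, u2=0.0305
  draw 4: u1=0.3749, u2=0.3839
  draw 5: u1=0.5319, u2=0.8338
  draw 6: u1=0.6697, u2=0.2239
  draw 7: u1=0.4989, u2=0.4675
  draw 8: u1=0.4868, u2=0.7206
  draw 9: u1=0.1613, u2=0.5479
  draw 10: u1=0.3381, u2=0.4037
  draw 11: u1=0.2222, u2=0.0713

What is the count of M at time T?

t=0.000: R=3 E=4 M=7 D=4
Draw 1: a1=12.432, a2=1.974, a3=10.136, a4=1.292, a5=1.268, a0=27.102; τ=−ln(0.1708)/27.102=0.065 → t=0.065; u2·a0=0.3680·27.102=9.974 ≤ a1=12.432 → R1 fires; R=4 E=4 M=8 D=3
Draw 2: a1=10.656, a2=2.256, a3=8.688, a4=1.292, a5=0.951, a0=23.843; τ=−ln(0.7016)/23.843=0.015 → t=0.080; u2·a0=0.0866·23.843=2.065 ≤ a1=10.656 → R1 fires; R=5 E=4 M=9 D=2
Draw 3: a1=7.992, a2=2.538, a3=6.516, a4=1.292, a5=0.634, a0=18.972; τ=−ln(0.2377)/18.972=0.076 → t=0.156; u2·a0=0.0305·18.972=0.579 ≤ a1=7.992 → R1 fires; R=6 E=4 M=10 D=1
Draw 4: a1=4.440, a2=2.820, a3=3.620, a4=1.292, a5=0.317, a0=12.489; τ=−ln(0.3749)/12.489=0.079 → t=0.234; u2·a0=0.3839·12.489=4.795; a1=4.440 < 4.795 ≤ a1+a2=7.260 → R2 fires; R=7 E=4 M=10 D=1
Draw 5: a1=4.440, a2=2.820, a3=3.620, a4=1.292, a5=0.317, a0=12.489; τ=−ln(0.5319)/12.489=0.051 → t=0.285; u2·a0=0.8338·12.489=10.413; a1+a2=7.260 < 10.413 ≤ a1+…+a3=10.880 → R3 fires; R=7 E=6 M=9 D=1
Draw 6: a1=3.996, a2=2.538, a3=3.258, a4=1.938, a5=0.317, a0=12.047; τ=−ln(0.6697)/12.047=0.033 → t=0.318; u2·a0=0.2239·12.047=2.697 ≤ a1=3.996 → R1 fires; R=8 E=6 M=10 D=0
Draw 7: a1=0.000, a2=2.820, a3=0.000, a4=1.938, a5=0.000, a0=4.758; τ=−ln(0.4989)/4.758=0.146 → t=0.464; u2·a0=0.4675·4.758=2.224; a1=0.000 < 2.224 ≤ a1+a2=2.820 → R2 fires; R=9 E=6 M=10 D=0
Draw 8: a1=0.000, a2=2.820, a3=0.000, a4=1.938, a5=0.000, a0=4.758; τ=−ln(0.4868)/4.758=0.151 → t=0.616; u2·a0=0.7206·4.758=3.429; a1+…+a3=2.820 < 3.429 ≤ a1+…+a4=4.758 → R4 fires; R=9 E=7 M=10 D=2
Draw 9: a1=8.880, a2=2.820, a3=7.240, a4=2.261, a5=0.634, a0=21.835; τ=−ln(0.1613)/21.835=0.084 → t=0.699; u2·a0=0.5479·21.835=11.963; a1+a2=11.700 < 11.963 ≤ a1+…+a3=18.940 → R3 fires; R=9 E=9 M=9 D=2
Draw 10: a1=7.992, a2=2.538, a3=6.516, a4=2.907, a5=0.634, a0=20.587; τ=−ln(0.3381)/20.587=0.053 → t=0.752; u2·a0=0.4037·20.587=8.311; a1=7.992 < 8.311 ≤ a1+a2=10.530 → R2 fires; R=10 E=9 M=9 D=2
Draw 11: a1=7.992, a2=2.538, a3=6.516, a4=2.907, a5=0.634, a0=20.587; τ=−ln(0.2222)/20.587=0.073 → t=0.825 > T=0.76: stop.
Read off M at T=0.76: 9

M at T = 9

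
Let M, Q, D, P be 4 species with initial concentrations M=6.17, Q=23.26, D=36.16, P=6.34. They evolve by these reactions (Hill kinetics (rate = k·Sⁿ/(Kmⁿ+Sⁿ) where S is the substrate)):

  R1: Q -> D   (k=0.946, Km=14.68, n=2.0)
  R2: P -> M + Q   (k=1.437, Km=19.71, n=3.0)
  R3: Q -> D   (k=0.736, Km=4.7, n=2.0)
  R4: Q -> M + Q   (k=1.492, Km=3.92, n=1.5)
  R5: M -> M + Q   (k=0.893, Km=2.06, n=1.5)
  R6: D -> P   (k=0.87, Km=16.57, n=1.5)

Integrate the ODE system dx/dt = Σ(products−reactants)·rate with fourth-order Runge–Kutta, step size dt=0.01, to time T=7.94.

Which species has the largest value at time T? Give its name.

Dominant species at T: D

RK4 with dt=0.01: 794 steps to T=7.94. Trajectory (selected grid times):
t=0.00: M=6.17 Q=23.26 D=36.16 P=6.34
t=0.88: M=7.44 Q=22.77 D=36.79 P=6.88
t=1.76: M=8.72 Q=22.31 D=37.40 P=7.41
t=2.65: M=10.03 Q=21.90 D=38.01 P=7.94
t=3.53: M=11.34 Q=21.51 D=38.61 P=8.45
t=4.41: M=12.65 Q=21.17 D=39.19 P=8.95
t=5.29: M=13.98 Q=20.85 D=39.77 P=9.44
t=6.18: M=15.35 Q=20.55 D=40.34 P=9.91
t=7.06: M=16.71 Q=20.29 D=40.89 P=10.37
t=7.94: M=18.09 Q=20.06 D=41.44 P=10.81
At T=7.94: M=18.09 Q=20.06 D=41.44 P=10.81; the largest is D.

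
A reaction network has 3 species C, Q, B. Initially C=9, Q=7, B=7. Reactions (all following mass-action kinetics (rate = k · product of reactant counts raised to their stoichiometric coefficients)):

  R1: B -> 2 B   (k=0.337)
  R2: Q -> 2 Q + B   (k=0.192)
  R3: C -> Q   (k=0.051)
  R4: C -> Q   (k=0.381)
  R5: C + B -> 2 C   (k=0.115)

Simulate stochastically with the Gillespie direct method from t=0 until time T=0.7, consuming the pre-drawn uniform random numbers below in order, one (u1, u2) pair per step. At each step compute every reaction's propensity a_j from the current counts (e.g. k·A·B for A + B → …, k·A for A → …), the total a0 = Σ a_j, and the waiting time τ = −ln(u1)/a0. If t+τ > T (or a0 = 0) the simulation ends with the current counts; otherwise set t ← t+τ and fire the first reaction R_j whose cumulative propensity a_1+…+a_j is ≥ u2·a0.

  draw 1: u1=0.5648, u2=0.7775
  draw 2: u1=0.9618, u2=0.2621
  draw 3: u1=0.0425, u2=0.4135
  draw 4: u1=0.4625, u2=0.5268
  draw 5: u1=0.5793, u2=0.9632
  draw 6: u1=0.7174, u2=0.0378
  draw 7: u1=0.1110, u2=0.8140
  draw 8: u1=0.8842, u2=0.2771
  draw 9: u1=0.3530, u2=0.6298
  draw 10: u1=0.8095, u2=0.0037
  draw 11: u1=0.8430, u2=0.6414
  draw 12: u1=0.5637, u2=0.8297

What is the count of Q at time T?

t=0.000: C=9 Q=7 B=7
Draw 1: a1=2.359, a2=1.344, a3=0.459, a4=3.429, a5=7.245, a0=14.836; τ=−ln(0.5648)/14.836=0.039 → t=0.039; u2·a0=0.7775·14.836=11.535; a1+…+a4=7.591 < 11.535 ≤ a1+…+a5=14.836 → R5 fires; C=10 Q=7 B=6
Draw 2: a1=2.022, a2=1.344, a3=0.510, a4=3.810, a5=6.900, a0=14.586; τ=−ln(0.9618)/14.586=0.003 → t=0.041; u2·a0=0.2621·14.586=3.823; a1+a2=3.366 < 3.823 ≤ a1+…+a3=3.876 → R3 fires; C=9 Q=8 B=6
Draw 3: a1=2.022, a2=1.536, a3=0.459, a4=3.429, a5=6.210, a0=13.656; τ=−ln(0.0425)/13.656=0.231 → t=0.272; u2·a0=0.4135·13.656=5.647; a1+…+a3=4.017 < 5.647 ≤ a1+…+a4=7.446 → R4 fires; C=8 Q=9 B=6
Draw 4: a1=2.022, a2=1.728, a3=0.408, a4=3.048, a5=5.520, a0=12.726; τ=−ln(0.4625)/12.726=0.061 → t=0.333; u2·a0=0.5268·12.726=6.704; a1+…+a3=4.158 < 6.704 ≤ a1+…+a4=7.206 → R4 fires; C=7 Q=10 B=6
Draw 5: a1=2.022, a2=1.920, a3=0.357, a4=2.667, a5=4.830, a0=11.796; τ=−ln(0.5793)/11.796=0.046 → t=0.379; u2·a0=0.9632·11.796=11.362; a1+…+a4=6.966 < 11.362 ≤ a1+…+a5=11.796 → R5 fires; C=8 Q=10 B=5
Draw 6: a1=1.685, a2=1.920, a3=0.408, a4=3.048, a5=4.600, a0=11.661; τ=−ln(0.7174)/11.661=0.028 → t=0.408; u2·a0=0.0378·11.661=0.441 ≤ a1=1.685 → R1 fires; C=8 Q=10 B=6
Draw 7: a1=2.022, a2=1.920, a3=0.408, a4=3.048, a5=5.520, a0=12.918; τ=−ln(0.1110)/12.918=0.170 → t=0.578; u2·a0=0.8140·12.918=10.515; a1+…+a4=7.398 < 10.515 ≤ a1+…+a5=12.918 → R5 fires; C=9 Q=10 B=5
Draw 8: a1=1.685, a2=1.920, a3=0.459, a4=3.429, a5=5.175, a0=12.668; τ=−ln(0.8842)/12.668=0.010 → t=0.588; u2·a0=0.2771·12.668=3.510; a1=1.685 < 3.510 ≤ a1+a2=3.605 → R2 fires; C=9 Q=11 B=6
Draw 9: a1=2.022, a2=2.112, a3=0.459, a4=3.429, a5=6.210, a0=14.232; τ=−ln(0.3530)/14.232=0.073 → t=0.661; u2·a0=0.6298·14.232=8.963; a1+…+a4=8.022 < 8.963 ≤ a1+…+a5=14.232 → R5 fires; C=10 Q=11 B=5
Draw 10: a1=1.685, a2=2.112, a3=0.510, a4=3.810, a5=5.750, a0=13.867; τ=−ln(0.8095)/13.867=0.015 → t=0.676; u2·a0=0.0037·13.867=0.051 ≤ a1=1.685 → R1 fires; C=10 Q=11 B=6
Draw 11: a1=2.022, a2=2.112, a3=0.510, a4=3.810, a5=6.900, a0=15.354; τ=−ln(0.8430)/15.354=0.011 → t=0.687; u2·a0=0.6414·15.354=9.848; a1+…+a4=8.454 < 9.848 ≤ a1+…+a5=15.354 → R5 fires; C=11 Q=11 B=5
Draw 12: a1=1.685, a2=2.112, a3=0.561, a4=4.191, a5=6.325, a0=14.874; τ=−ln(0.5637)/14.874=0.039 → t=0.726 > T=0.7: stop.
Read off Q at T=0.7: 11

Q at T = 11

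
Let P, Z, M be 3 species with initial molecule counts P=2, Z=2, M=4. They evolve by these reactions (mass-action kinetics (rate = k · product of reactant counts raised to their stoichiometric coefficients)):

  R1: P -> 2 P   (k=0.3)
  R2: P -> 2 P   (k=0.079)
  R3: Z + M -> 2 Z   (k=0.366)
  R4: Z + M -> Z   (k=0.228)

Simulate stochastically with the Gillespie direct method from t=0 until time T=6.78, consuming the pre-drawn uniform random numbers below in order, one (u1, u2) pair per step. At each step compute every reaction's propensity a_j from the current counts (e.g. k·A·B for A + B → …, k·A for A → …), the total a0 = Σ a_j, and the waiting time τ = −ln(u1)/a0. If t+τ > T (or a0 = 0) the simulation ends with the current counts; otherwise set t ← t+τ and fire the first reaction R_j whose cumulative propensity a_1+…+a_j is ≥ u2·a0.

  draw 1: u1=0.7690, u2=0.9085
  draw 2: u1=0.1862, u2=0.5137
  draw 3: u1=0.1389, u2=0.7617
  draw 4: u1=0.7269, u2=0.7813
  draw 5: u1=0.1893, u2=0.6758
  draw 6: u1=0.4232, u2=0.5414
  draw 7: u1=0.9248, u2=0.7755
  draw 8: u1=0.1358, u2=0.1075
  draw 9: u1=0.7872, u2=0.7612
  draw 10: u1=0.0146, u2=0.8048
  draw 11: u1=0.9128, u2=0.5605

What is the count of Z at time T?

Z at T = 3

t=0.000: P=2 Z=2 M=4
Draw 1: a1=0.600, a2=0.158, a3=2.928, a4=1.824, a0=5.510; τ=−ln(0.7690)/5.510=0.048 → t=0.048; u2·a0=0.9085·5.510=5.006; a1+…+a3=3.686 < 5.006 ≤ a1+…+a4=5.510 → R4 fires; P=2 Z=2 M=3
Draw 2: a1=0.600, a2=0.158, a3=2.196, a4=1.368, a0=4.322; τ=−ln(0.1862)/4.322=0.389 → t=0.437; u2·a0=0.5137·4.322=2.220; a1+a2=0.758 < 2.220 ≤ a1+…+a3=2.954 → R3 fires; P=2 Z=3 M=2
Draw 3: a1=0.600, a2=0.158, a3=2.196, a4=1.368, a0=4.322; τ=−ln(0.1389)/4.322=0.457 → t=0.893; u2·a0=0.7617·4.322=3.292; a1+…+a3=2.954 < 3.292 ≤ a1+…+a4=4.322 → R4 fires; P=2 Z=3 M=1
Draw 4: a1=0.600, a2=0.158, a3=1.098, a4=0.684, a0=2.540; τ=−ln(0.7269)/2.540=0.126 → t=1.019; u2·a0=0.7813·2.540=1.985; a1+…+a3=1.856 < 1.985 ≤ a1+…+a4=2.540 → R4 fires; P=2 Z=3 M=0
Draw 5: a1=0.600, a2=0.158, a3=0.000, a4=0.000, a0=0.758; τ=−ln(0.1893)/0.758=2.196 → t=3.215; u2·a0=0.6758·0.758=0.512 ≤ a1=0.600 → R1 fires; P=3 Z=3 M=0
Draw 6: a1=0.900, a2=0.237, a3=0.000, a4=0.000, a0=1.137; τ=−ln(0.4232)/1.137=0.756 → t=3.971; u2·a0=0.5414·1.137=0.616 ≤ a1=0.900 → R1 fires; P=4 Z=3 M=0
Draw 7: a1=1.200, a2=0.316, a3=0.000, a4=0.000, a0=1.516; τ=−ln(0.9248)/1.516=0.052 → t=4.023; u2·a0=0.7755·1.516=1.176 ≤ a1=1.200 → R1 fires; P=5 Z=3 M=0
Draw 8: a1=1.500, a2=0.395, a3=0.000, a4=0.000, a0=1.895; τ=−ln(0.1358)/1.895=1.054 → t=5.076; u2·a0=0.1075·1.895=0.204 ≤ a1=1.500 → R1 fires; P=6 Z=3 M=0
Draw 9: a1=1.800, a2=0.474, a3=0.000, a4=0.000, a0=2.274; τ=−ln(0.7872)/2.274=0.105 → t=5.181; u2·a0=0.7612·2.274=1.731 ≤ a1=1.800 → R1 fires; P=7 Z=3 M=0
Draw 10: a1=2.100, a2=0.553, a3=0.000, a4=0.000, a0=2.653; τ=−ln(0.0146)/2.653=1.593 → t=6.775; u2·a0=0.8048·2.653=2.135; a1=2.100 < 2.135 ≤ a1+a2=2.653 → R2 fires; P=8 Z=3 M=0
Draw 11: a1=2.400, a2=0.632, a3=0.000, a4=0.000, a0=3.032; τ=−ln(0.9128)/3.032=0.030 → t=6.805 > T=6.78: stop.
Read off Z at T=6.78: 3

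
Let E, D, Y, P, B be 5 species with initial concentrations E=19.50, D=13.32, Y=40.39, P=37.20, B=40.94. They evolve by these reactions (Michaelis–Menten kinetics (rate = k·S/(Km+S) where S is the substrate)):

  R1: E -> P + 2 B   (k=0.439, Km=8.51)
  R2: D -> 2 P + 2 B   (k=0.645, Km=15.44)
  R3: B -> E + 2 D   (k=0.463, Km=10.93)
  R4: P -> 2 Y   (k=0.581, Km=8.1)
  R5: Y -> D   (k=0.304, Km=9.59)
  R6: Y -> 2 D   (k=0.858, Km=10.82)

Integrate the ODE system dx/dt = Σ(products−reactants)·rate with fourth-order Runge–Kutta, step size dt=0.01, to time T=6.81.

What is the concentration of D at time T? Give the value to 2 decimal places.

D at T = 26.81

RK4 with dt=0.01: 681 steps to T=6.81. Trajectory (selected grid times):
t=0.00: E=19.50 D=13.32 Y=40.39 P=37.20 B=40.94
t=0.76: E=19.55 D=14.86 Y=40.41 P=37.54 B=41.59
t=1.51: E=19.59 D=16.37 Y=40.44 P=37.89 B=42.26
t=2.27: E=19.64 D=17.88 Y=40.47 P=38.28 B=42.96
t=3.03: E=19.69 D=19.39 Y=40.50 P=38.68 B=43.69
t=3.78: E=19.74 D=20.88 Y=40.52 P=39.10 B=44.41
t=4.54: E=19.79 D=22.37 Y=40.56 P=39.54 B=45.17
t=5.30: E=19.84 D=23.86 Y=40.59 P=39.99 B=45.94
t=6.05: E=19.89 D=25.33 Y=40.62 P=40.45 B=46.72
t=6.81: E=19.94 D=26.81 Y=40.65 P=40.94 B=47.51
Read off D at T=6.81: 26.81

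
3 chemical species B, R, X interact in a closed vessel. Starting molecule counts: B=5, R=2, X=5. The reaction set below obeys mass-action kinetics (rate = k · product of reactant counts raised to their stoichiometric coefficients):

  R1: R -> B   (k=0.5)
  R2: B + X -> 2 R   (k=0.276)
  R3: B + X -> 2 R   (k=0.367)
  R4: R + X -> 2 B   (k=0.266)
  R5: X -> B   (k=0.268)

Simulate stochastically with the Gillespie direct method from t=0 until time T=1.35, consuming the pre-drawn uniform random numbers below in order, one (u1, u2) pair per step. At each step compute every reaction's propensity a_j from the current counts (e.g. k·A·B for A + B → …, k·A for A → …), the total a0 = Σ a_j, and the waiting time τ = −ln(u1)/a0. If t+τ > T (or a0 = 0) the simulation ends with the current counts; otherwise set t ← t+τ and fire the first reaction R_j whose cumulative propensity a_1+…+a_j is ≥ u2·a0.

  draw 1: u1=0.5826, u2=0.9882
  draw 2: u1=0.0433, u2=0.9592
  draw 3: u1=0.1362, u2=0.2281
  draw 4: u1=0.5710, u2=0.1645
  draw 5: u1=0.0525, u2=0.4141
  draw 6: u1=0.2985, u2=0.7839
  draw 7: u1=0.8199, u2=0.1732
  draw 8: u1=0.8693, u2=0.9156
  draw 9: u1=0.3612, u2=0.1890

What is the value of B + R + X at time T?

Value at T = 12

Check how each reaction changes W = B + R + X (weight of products minus weight of reactants):
R1: R -> B: (1·1) − (1·1) = 1 − 1 = 0
R2: B + X -> 2 R: (1·2) − (1·1 + 1·1) = 2 − 2 = 0
R3: B + X -> 2 R: (1·2) − (1·1 + 1·1) = 2 − 2 = 0
R4: R + X -> 2 B: (1·2) − (1·1 + 1·1) = 2 − 2 = 0
R5: X -> B: (1·1) − (1·1) = 1 − 1 = 0
Every reaction leaves W unchanged, so W is conserved and no simulation is needed: W(T) = W(0) = 5 + 2 + 5 = 12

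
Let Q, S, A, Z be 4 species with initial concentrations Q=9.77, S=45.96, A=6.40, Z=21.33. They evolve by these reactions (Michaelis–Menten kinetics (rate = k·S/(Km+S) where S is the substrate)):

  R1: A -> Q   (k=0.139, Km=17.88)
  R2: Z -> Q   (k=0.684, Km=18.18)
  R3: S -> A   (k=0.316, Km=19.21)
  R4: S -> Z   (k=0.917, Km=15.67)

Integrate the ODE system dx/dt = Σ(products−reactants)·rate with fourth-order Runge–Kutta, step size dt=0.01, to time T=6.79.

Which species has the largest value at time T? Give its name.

RK4 with dt=0.01: 679 steps to T=6.79. Trajectory (selected grid times):
t=0.00: Q=9.77 S=45.96 A=6.40 Z=21.33
t=0.75: Q=10.08 S=45.28 A=6.54 Z=21.56
t=1.51: Q=10.39 S=44.60 A=6.68 Z=21.80
t=2.26: Q=10.70 S=43.92 A=6.82 Z=22.03
t=3.02: Q=11.01 S=43.24 A=6.95 Z=22.25
t=3.77: Q=11.32 S=42.58 A=7.09 Z=22.47
t=4.53: Q=11.64 S=41.90 A=7.22 Z=22.69
t=5.28: Q=11.96 S=41.24 A=7.35 Z=22.91
t=6.04: Q=12.28 S=40.57 A=7.49 Z=23.12
t=6.79: Q=12.60 S=39.92 A=7.62 Z=23.33
At T=6.79: Q=12.60 S=39.92 A=7.62 Z=23.33; the largest is S.

Dominant species at T: S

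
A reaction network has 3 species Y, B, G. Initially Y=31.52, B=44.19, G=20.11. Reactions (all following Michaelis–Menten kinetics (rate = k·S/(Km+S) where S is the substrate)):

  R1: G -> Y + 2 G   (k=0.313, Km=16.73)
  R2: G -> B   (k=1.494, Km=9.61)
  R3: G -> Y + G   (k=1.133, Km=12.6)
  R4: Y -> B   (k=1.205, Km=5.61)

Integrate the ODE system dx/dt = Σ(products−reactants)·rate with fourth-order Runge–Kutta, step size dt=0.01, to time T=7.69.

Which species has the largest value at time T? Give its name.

RK4 with dt=0.01: 769 steps to T=7.69. Trajectory (selected grid times):
t=0.00: Y=31.52 B=44.19 G=20.11
t=0.85: Y=31.38 B=45.91 G=19.40
t=1.71: Y=31.23 B=47.65 G=18.69
t=2.56: Y=31.08 B=49.35 G=18.00
t=3.42: Y=30.90 B=51.06 G=17.30
t=4.27: Y=30.72 B=52.73 G=16.62
t=5.13: Y=30.53 B=54.42 G=15.95
t=5.98: Y=30.33 B=56.07 G=15.29
t=6.84: Y=30.11 B=57.73 G=14.64
t=7.69: Y=29.88 B=59.35 G=14.00
At T=7.69: Y=29.88 B=59.35 G=14.00; the largest is B.

Dominant species at T: B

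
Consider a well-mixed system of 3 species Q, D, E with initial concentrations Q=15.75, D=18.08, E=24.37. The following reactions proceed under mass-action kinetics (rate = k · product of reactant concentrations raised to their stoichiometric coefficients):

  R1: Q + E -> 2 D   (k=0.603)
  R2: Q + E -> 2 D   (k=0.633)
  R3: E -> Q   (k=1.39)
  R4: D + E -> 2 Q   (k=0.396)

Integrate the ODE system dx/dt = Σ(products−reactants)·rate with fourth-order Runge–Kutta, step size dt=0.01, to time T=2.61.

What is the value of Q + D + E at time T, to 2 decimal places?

Check how each reaction changes W = Q + D + E (weight of products minus weight of reactants):
R1: Q + E -> 2 D: (1·2) − (1·1 + 1·1) = 2 − 2 = 0
R2: Q + E -> 2 D: (1·2) − (1·1 + 1·1) = 2 − 2 = 0
R3: E -> Q: (1·1) − (1·1) = 1 − 1 = 0
R4: D + E -> 2 Q: (1·2) − (1·1 + 1·1) = 2 − 2 = 0
Every reaction leaves W unchanged, so W is conserved and no simulation is needed: W(T) = W(0) = 15.75 + 18.08 + 24.37 = 58.20

Value at T = 58.20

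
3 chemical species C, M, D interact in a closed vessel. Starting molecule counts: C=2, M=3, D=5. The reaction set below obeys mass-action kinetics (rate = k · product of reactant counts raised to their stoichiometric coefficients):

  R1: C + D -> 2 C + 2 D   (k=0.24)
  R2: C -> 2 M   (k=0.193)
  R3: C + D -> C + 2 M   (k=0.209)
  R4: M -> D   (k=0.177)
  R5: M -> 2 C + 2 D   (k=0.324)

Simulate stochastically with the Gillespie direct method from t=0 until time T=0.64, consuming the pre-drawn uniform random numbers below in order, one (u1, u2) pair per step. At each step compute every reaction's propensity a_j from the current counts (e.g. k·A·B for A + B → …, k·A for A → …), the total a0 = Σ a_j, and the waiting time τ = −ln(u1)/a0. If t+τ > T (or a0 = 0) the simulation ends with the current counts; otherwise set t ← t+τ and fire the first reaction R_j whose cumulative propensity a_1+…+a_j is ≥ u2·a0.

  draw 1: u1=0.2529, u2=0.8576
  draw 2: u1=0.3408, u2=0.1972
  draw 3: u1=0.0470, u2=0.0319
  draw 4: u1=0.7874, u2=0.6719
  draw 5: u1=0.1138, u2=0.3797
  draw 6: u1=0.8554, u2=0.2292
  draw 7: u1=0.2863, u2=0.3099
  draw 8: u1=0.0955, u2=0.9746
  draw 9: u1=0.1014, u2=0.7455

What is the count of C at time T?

C at T = 11

t=0.000: C=2 M=3 D=5
Draw 1: a1=2.400, a2=0.386, a3=2.090, a4=0.531, a5=0.972, a0=6.379; τ=−ln(0.2529)/6.379=0.216 → t=0.216; u2·a0=0.8576·6.379=5.471; a1+…+a4=5.407 < 5.471 ≤ a1+…+a5=6.379 → R5 fires; C=4 M=2 D=7
Draw 2: a1=6.720, a2=0.772, a3=5.852, a4=0.354, a5=0.648, a0=14.346; τ=−ln(0.3408)/14.346=0.075 → t=0.291; u2·a0=0.1972·14.346=2.829 ≤ a1=6.720 → R1 fires; C=5 M=2 D=8
Draw 3: a1=9.600, a2=0.965, a3=8.360, a4=0.354, a5=0.648, a0=19.927; τ=−ln(0.0470)/19.927=0.153 → t=0.444; u2·a0=0.0319·19.927=0.636 ≤ a1=9.600 → R1 fires; C=6 M=2 D=9
Draw 4: a1=12.960, a2=1.158, a3=11.286, a4=0.354, a5=0.648, a0=26.406; τ=−ln(0.7874)/26.406=0.009 → t=0.453; u2·a0=0.6719·26.406=17.742; a1+a2=14.118 < 17.742 ≤ a1+…+a3=25.404 → R3 fires; C=6 M=4 D=8
Draw 5: a1=11.520, a2=1.158, a3=10.032, a4=0.708, a5=1.296, a0=24.714; τ=−ln(0.1138)/24.714=0.088 → t=0.541; u2·a0=0.3797·24.714=9.384 ≤ a1=11.520 → R1 fires; C=7 M=4 D=9
Draw 6: a1=15.120, a2=1.351, a3=13.167, a4=0.708, a5=1.296, a0=31.642; τ=−ln(0.8554)/31.642=0.005 → t=0.546; u2·a0=0.2292·31.642=7.252 ≤ a1=15.120 → R1 fires; C=8 M=4 D=10
Draw 7: a1=19.200, a2=1.544, a3=16.720, a4=0.708, a5=1.296, a0=39.468; τ=−ln(0.2863)/39.468=0.032 → t=0.578; u2·a0=0.3099·39.468=12.231 ≤ a1=19.200 → R1 fires; C=9 M=4 D=11
Draw 8: a1=23.760, a2=1.737, a3=20.691, a4=0.708, a5=1.296, a0=48.192; τ=−ln(0.0955)/48.192=0.049 → t=0.626; u2·a0=0.9746·48.192=46.968; a1+…+a4=46.896 < 46.968 ≤ a1+…+a5=48.192 → R5 fires; C=11 M=3 D=13
Draw 9: a1=34.320, a2=2.123, a3=29.887, a4=0.531, a5=0.972, a0=67.833; τ=−ln(0.1014)/67.833=0.034 → t=0.660 > T=0.64: stop.
Read off C at T=0.64: 11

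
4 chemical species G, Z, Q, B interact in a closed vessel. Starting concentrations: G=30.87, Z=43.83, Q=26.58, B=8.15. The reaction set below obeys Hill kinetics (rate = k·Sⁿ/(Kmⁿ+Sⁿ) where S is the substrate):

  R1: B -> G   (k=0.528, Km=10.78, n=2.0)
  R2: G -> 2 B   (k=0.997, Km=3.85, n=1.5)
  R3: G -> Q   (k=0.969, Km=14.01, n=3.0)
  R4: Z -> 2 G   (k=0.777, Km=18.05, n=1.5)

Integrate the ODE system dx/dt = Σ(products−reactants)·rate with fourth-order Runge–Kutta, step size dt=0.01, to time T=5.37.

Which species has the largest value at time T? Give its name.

Dominant species at T: Z

RK4 with dt=0.01: 537 steps to T=5.37. Trajectory (selected grid times):
t=0.00: G=30.87 Z=43.83 Q=26.58 B=8.15
t=0.60: G=30.63 Z=43.46 Q=27.11 B=9.17
t=1.19: G=30.40 Z=43.10 Q=27.63 B=10.16
t=1.79: G=30.19 Z=42.73 Q=28.16 B=11.15
t=2.39: G=29.99 Z=42.37 Q=28.69 B=12.12
t=2.98: G=29.81 Z=42.01 Q=29.21 B=13.07
t=3.58: G=29.63 Z=41.65 Q=29.73 B=14.01
t=4.18: G=29.46 Z=41.29 Q=30.26 B=14.95
t=4.77: G=29.30 Z=40.93 Q=30.78 B=15.87
t=5.37: G=29.15 Z=40.57 Q=31.30 B=16.79
At T=5.37: G=29.15 Z=40.57 Q=31.30 B=16.79; the largest is Z.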